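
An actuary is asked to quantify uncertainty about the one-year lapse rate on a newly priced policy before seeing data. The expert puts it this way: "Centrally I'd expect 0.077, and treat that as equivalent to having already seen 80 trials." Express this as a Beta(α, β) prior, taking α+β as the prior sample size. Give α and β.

α = 6.16, β = 73.84

Under the effective-sample-size interpretation, Beta(α, β) has prior mean α/(α+β) and prior sample size α+β.
So α+β = 80 and α/(α+β) = 0.077, giving α = 0.077·80 = 6.16 and β = 80 − 6.16 = 73.84.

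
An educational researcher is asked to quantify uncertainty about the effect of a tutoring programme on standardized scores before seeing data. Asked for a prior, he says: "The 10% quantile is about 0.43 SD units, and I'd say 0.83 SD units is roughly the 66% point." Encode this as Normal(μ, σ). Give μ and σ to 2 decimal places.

μ = 0.73, σ = 0.24

The p-quantile of Normal(μ,σ) is μ + z_p·σ, with z_{0.1} = -1.282 and z_{0.66} = 0.4125.
Eliminate σ: μ = (z₂·x₁ − z₁·x₂)/(z₂ − z₁) = (0.4125·0.43 − (-1.282)·0.83)/1.694 = 0.73.
Then σ = (x₂ − x₁)/(z₂ − z₁) = (0.83 − 0.43)/1.694 = 0.24.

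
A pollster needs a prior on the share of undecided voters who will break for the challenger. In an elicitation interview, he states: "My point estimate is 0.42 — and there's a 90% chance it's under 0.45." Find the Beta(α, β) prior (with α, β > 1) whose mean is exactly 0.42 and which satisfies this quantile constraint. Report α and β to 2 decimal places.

With mean 0.42 fixed, write α = 0.42s, β = 0.58s where s = α+β.
Need P(θ < 0.45) = 0.9 under Beta(0.42s, 0.58s). Normal approximation: (q−m)/√(m(1−m)/s) ≈ z_{0.9} = 1.28, so s ≈ 0.42·0.58·(1.28)²/(0.45−0.42)² = 444.5.
At s = 444.5: P(θ<0.45) ≈ 0.900. Adjusting to match 0.9 gives s ≈ 446.47.
So α = 0.42·446.47 ≈ 187.52, β = 0.58·446.47 ≈ 258.95.

α ≈ 187.52, β ≈ 258.95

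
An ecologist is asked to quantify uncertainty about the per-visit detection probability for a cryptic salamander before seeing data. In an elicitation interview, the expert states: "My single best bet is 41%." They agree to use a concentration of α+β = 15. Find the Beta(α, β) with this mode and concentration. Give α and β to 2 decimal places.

For α,β > 1 the Beta mode is (α−1)/(α+β−2). With α+β = 15, the mode is (α−1)/13.
Set (α−1)/13 = 0.41 → α = 1 + 0.41·13 = 6.33.
β = 15 − α = 8.67.

α = 6.33, β = 8.67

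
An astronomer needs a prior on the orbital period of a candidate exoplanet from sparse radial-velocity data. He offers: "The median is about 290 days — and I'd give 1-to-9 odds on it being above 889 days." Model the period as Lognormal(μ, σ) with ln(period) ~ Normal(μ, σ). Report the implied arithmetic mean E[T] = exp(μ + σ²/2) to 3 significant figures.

E[T] ≈ 425 days

If T ~ Lognormal(μ,σ) then ln T ~ Normal(μ,σ), so the p-quantile of ln T is μ + z_p·σ.
ln(290) = 5.67 and ln(889) = 6.79; z_{0.5} = 0, z_{0.9} = 1.282.
σ = (6.79 − 5.67)/(1.282 − (0)) = 0.874.
μ = 5.67 − (0)·0.874 = 5.670.
E[T] = exp(μ + σ²/2) = exp(5.670 + 0.3820) = 425 days.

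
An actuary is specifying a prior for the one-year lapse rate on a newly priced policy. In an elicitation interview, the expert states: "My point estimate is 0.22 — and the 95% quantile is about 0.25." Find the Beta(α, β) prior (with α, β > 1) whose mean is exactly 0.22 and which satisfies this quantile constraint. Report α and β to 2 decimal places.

With mean 0.22 fixed, write α = 0.22s, β = 0.78s where s = α+β.
Need P(θ < 0.25) = 0.95 under Beta(0.22s, 0.78s). Normal approximation: (q−m)/√(m(1−m)/s) ≈ z_{0.95} = 1.64, so s ≈ 0.22·0.78·(1.64)²/(0.25−0.22)² = 515.9.
At s = 515.9: P(θ<0.25) ≈ 0.947. Adjusting to match 0.95 gives s ≈ 535.65.
So α = 0.22·535.65 ≈ 117.84, β = 0.78·535.65 ≈ 417.81.

α ≈ 117.84, β ≈ 417.81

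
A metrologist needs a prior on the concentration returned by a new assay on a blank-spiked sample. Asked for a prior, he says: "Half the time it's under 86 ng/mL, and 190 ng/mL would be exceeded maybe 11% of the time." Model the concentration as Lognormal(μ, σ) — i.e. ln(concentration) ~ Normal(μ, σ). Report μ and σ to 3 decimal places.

μ ≈ 4.454, σ ≈ 0.646

If T ~ Lognormal(μ,σ) then ln T ~ Normal(μ,σ), so the p-quantile of ln T is μ + z_p·σ.
ln(86) = 4.454 and ln(190) = 5.247; z_{0.5} = 0, z_{0.89} = 1.227.
σ = (5.247 − 4.454)/(1.227 − (0)) = 0.646.
μ = 4.454 − (0)·0.646 = 4.454.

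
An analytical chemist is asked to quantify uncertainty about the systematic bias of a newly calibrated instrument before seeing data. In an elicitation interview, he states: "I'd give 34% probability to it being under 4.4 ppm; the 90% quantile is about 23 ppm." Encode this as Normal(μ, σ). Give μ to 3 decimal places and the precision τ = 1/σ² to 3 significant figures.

The p-quantile of Normal(μ,σ) is μ + z_p·σ, with z_{0.34} = -0.4125 and z_{0.9} = 1.282.
Eliminate σ: μ = (z₂·x₁ − z₁·x₂)/(z₂ − z₁) = (1.282·4.4 − (-0.4125)·23)/1.694 = 8.929.
Then σ = (x₂ − x₁)/(z₂ − z₁) = (23 − 4.4)/1.694 = 10.980.
Precision τ = 1/σ² = 1/10.98² = 0.00829.

μ = 8.929, τ = 0.00829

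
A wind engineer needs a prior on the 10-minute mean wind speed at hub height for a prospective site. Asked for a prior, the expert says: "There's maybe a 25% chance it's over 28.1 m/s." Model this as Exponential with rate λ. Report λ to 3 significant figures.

λ ≈ 0.0493

P(T > 28.1) = e^(−λ·28.1) = 0.25, so λ = −ln(0.25)/28.1 = 0.0493.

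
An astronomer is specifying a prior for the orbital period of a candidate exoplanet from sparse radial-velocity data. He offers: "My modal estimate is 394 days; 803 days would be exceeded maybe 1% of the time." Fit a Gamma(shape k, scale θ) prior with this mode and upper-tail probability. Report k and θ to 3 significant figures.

k ≈ 10.7, θ ≈ 40.8

Gamma(k,θ) with k>1 has mode (k−1)θ, so θ = 394/(k−1).
Need P(X < 803) = 0.99 with θ tied to k this way. Start at k = 2, θ = 394: P(X<803) ≈ 0.604.
Too low — raise k to concentrate. Iterating converges to k ≈ 10.7.
Then θ = 394/(10.7−1) ≈ 40.8.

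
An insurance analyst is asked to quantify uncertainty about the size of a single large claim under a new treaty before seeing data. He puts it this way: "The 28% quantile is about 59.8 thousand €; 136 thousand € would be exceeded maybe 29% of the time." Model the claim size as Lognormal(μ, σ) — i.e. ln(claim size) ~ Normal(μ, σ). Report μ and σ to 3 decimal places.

μ ≈ 4.512, σ ≈ 0.723

If T ~ Lognormal(μ,σ) then ln T ~ Normal(μ,σ), so the p-quantile of ln T is μ + z_p·σ.
ln(59.8) = 4.091 and ln(136) = 4.913; z_{0.28} = -0.5828, z_{0.71} = 0.5534.
σ = (4.913 − 4.091)/(0.5534 − (-0.5828)) = 0.723.
μ = 4.091 − (-0.5828)·0.723 = 4.512.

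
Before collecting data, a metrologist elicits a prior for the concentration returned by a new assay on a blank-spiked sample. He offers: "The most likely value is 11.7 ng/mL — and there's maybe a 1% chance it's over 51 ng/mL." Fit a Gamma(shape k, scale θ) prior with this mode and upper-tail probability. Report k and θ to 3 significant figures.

Gamma(k,θ) with k>1 has mode (k−1)θ, so θ = 11.7/(k−1).
Need P(X < 51) = 0.99 with θ tied to k this way. Start at k = 2, θ = 11.7: P(X<51) ≈ 0.931.
Too low — raise k to concentrate. Iterating converges to k ≈ 2.88.
Then θ = 11.7/(2.88−1) ≈ 6.21.

k ≈ 2.88, θ ≈ 6.21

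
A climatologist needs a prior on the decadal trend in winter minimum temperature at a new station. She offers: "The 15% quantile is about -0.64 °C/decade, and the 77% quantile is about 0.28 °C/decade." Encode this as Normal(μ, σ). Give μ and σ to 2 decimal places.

For Normal(μ,σ), the p-quantile is μ + z_p·σ. Here z_{0.15} = -1.036, z_{0.77} = 0.7388.
So -0.64 = μ − 1.036σ and 0.28 = μ + 0.7388σ.
Subtracting: σ = (0.28 − -0.64)/(0.7388 − (-1.036)) = 0.52.
Then μ = -0.64 − (-1.036)·0.52 = -0.10.

μ = -0.10, σ = 0.52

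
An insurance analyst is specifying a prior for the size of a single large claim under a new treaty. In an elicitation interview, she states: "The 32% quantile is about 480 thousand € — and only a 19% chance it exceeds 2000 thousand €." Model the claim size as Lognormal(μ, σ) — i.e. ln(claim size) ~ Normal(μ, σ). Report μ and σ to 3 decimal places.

If T ~ Lognormal(μ,σ) then ln T ~ Normal(μ,σ), so the p-quantile of ln T is μ + z_p·σ.
ln(480) = 6.174 and ln(2000) = 7.601; z_{0.32} = -0.4677, z_{0.81} = 0.8779.
σ = (7.601 − 6.174)/(0.8779 − (-0.4677)) = 1.061.
μ = 6.174 − (-0.4677)·1.061 = 6.670.

μ ≈ 6.670, σ ≈ 1.061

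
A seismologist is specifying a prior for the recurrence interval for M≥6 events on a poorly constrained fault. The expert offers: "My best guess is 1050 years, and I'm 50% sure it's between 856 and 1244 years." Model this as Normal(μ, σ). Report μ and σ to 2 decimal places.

μ = 1050.00, σ = 287.62

A symmetric 50% interval runs μ ± z·σ with z = 0.6745.
Half-width = 194, so σ = 194/0.6745 = 287.62.
μ is the stated best guess, 1050.00.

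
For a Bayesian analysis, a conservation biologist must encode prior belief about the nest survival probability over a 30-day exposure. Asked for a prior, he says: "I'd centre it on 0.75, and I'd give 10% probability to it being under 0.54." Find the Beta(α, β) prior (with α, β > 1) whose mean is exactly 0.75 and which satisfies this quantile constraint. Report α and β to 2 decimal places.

α ≈ 5.58, β ≈ 1.86

With mean 0.75 fixed, write α = 0.75s, β = 0.25s where s = α+β.
Need P(θ < 0.54) = 0.1 under Beta(0.75s, 0.25s). Normal approximation: (q−m)/√(m(1−m)/s) ≈ z_{0.1} = -1.28, so s ≈ 0.75·0.25·(-1.28)²/(0.54−0.75)² = 7.0.
At s = 7.0: P(θ<0.54) ≈ 0.106. Adjusting to match 0.1 gives s ≈ 7.44.
So α = 0.75·7.44 ≈ 5.58, β = 0.25·7.44 ≈ 1.86.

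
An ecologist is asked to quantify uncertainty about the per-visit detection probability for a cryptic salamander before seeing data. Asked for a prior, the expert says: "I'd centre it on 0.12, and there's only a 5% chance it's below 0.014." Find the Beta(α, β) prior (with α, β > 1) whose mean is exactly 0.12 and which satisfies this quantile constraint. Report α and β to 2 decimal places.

With mean 0.12 fixed, write α = 0.12s, β = 0.88s where s = α+β.
Need P(θ < 0.014) = 0.05 under Beta(0.12s, 0.88s). Normal approximation: (q−m)/√(m(1−m)/s) ≈ z_{0.05} = -1.64, so s ≈ 0.12·0.88·(-1.64)²/(0.014−0.12)² = 25.4.
At s = 25.4: P(θ<0.014) ≈ 0.004. Adjusting to match 0.05 gives s ≈ 11.74.
So α = 0.12·11.74 ≈ 1.41, β = 0.88·11.74 ≈ 10.33.

α ≈ 1.41, β ≈ 10.33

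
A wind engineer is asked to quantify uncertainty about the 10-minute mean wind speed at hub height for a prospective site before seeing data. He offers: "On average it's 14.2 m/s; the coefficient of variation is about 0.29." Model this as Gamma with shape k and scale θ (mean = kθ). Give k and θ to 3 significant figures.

For Gamma(k, scale θ): mean = kθ, variance = kθ², so CV = 1/√k.
CV = 0.29, hence k = 1/CV² = 11.9.
Then θ = mean/k = 14.2/11.9 = 1.19.

k ≈ 11.9, θ ≈ 1.19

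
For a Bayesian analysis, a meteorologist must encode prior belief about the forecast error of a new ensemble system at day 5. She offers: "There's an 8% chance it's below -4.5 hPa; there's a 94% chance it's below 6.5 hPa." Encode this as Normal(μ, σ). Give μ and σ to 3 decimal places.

μ = 0.722, σ = 3.716

For Normal(μ,σ), the p-quantile is μ + z_p·σ. Here z_{0.08} = -1.405, z_{0.94} = 1.555.
So -4.5 = μ − 1.405σ and 6.5 = μ + 1.555σ.
Subtracting: σ = (6.5 − -4.5)/(1.555 − (-1.405)) = 3.716.
Then μ = -4.5 − (-1.405)·3.716 = 0.722.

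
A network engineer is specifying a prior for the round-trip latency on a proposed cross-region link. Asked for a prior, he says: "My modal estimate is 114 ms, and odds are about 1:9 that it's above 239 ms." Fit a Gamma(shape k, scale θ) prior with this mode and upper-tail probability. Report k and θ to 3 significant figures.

Gamma(k,θ) with k>1 has mode (k−1)θ, so θ = 114/(k−1).
Need P(X < 239) = 0.9 with θ tied to k this way. Start at k = 2, θ = 114: P(X<239) ≈ 0.619.
Too low — raise k to concentrate. Iterating converges to k ≈ 4.51.
Then θ = 114/(4.51−1) ≈ 32.5.

k ≈ 4.51, θ ≈ 32.5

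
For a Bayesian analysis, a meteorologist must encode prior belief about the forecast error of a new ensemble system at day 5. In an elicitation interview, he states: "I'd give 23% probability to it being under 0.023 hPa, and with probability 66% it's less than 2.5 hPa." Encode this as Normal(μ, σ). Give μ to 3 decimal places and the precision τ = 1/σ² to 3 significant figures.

The p-quantile of Normal(μ,σ) is μ + z_p·σ, with z_{0.23} = -0.7388 and z_{0.66} = 0.4125.
Eliminate σ: μ = (z₂·x₁ − z₁·x₂)/(z₂ − z₁) = (0.4125·0.023 − (-0.7388)·2.5)/1.151 = 1.613.
Then σ = (x₂ − x₁)/(z₂ − z₁) = (2.5 − 0.023)/1.151 = 2.151.
Precision τ = 1/σ² = 1/2.151² = 0.216.

μ = 1.613, τ = 0.216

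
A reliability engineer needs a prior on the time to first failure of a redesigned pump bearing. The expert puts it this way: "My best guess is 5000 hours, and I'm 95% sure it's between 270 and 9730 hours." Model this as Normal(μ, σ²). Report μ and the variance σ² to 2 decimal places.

A symmetric 95% interval runs μ ± z·σ with z = 1.96.
Half-width = 4730, so σ = 4730/1.96 = 2413.310 and σ² = 5824063.47.
μ is the stated best guess, 5000.00.

μ = 5000.00, σ² = 5824063.47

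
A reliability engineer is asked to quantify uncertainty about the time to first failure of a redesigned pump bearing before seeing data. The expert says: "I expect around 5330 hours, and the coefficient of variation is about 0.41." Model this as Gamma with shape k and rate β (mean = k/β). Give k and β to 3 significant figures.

For Gamma(k, rate β): mean = k/β, variance = k/β², so CV = 1/√k.
CV = 0.41, hence k = 1/CV² = 5.95.
Then β = k/mean = 5.95/5330 = 0.00112.

k ≈ 5.95, β ≈ 0.00112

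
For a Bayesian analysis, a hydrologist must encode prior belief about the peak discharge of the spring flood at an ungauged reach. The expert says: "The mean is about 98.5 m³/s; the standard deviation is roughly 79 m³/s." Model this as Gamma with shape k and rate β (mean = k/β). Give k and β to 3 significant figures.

For Gamma(k, rate β): mean = k/β, variance = k/β², so CV = 1/√k.
CV = SD/mean = 79/98.5 = 0.802, hence k = 1/CV² = 1.55.
Then β = k/mean = 1.55/98.5 = 0.0158.

k ≈ 1.55, β ≈ 0.0158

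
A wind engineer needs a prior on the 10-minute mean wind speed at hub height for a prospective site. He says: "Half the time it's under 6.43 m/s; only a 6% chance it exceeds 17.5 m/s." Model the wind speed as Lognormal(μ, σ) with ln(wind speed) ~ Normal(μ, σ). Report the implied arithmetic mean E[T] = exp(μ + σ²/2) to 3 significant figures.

E[T] ≈ 7.91 m/s

If T ~ Lognormal(μ,σ) then ln T ~ Normal(μ,σ), so the p-quantile of ln T is μ + z_p·σ.
ln(6.43) = 1.861 and ln(17.5) = 2.862; z_{0.5} = 0, z_{0.94} = 1.555.
σ = (2.862 − 1.861)/(1.555 − (0)) = 0.644.
μ = 1.861 − (0)·0.644 = 1.861.
E[T] = exp(μ + σ²/2) = exp(1.861 + 0.2073) = 7.91 m/s.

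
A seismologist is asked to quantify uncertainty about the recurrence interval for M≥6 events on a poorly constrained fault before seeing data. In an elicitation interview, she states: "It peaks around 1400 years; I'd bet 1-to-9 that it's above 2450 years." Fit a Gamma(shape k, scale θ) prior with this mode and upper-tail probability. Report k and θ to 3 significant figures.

k ≈ 7.06, θ ≈ 231

Gamma(k,θ) with k>1 has mode (k−1)θ, so θ = 1400/(k−1).
Need P(X < 2450) = 0.9 with θ tied to k this way. Start at k = 2, θ = 1400: P(X<2450) ≈ 0.522.
Too low — raise k to concentrate. Iterating converges to k ≈ 7.06.
Then θ = 1400/(7.06−1) ≈ 231.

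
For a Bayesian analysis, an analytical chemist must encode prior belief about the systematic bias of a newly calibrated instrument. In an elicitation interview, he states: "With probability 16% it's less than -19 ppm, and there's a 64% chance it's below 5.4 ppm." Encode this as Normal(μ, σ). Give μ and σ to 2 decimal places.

The p-quantile of Normal(μ,σ) is μ + z_p·σ, with z_{0.16} = -0.9945 and z_{0.64} = 0.3585.
Eliminate σ: μ = (z₂·x₁ − z₁·x₂)/(z₂ − z₁) = (0.3585·-19 − (-0.9945)·5.4)/1.353 = -1.06.
Then σ = (x₂ − x₁)/(z₂ − z₁) = (5.4 − -19)/1.353 = 18.04.

μ = -1.06, σ = 18.04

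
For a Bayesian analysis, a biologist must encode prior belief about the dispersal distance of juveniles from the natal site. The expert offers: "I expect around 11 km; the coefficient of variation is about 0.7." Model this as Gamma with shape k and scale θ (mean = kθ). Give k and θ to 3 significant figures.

For Gamma(k, scale θ): mean = kθ, variance = kθ², so CV = 1/√k.
CV = 0.7, hence k = 1/CV² = 2.04.
Then θ = mean/k = 11/2.04 = 5.39.

k ≈ 2.04, θ ≈ 5.39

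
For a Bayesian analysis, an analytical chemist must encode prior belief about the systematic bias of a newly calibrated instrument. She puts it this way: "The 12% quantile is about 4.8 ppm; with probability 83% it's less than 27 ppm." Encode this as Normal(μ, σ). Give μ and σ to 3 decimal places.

μ = 17.051, σ = 10.427

The p-quantile of Normal(μ,σ) is μ + z_p·σ, with z_{0.12} = -1.175 and z_{0.83} = 0.9542.
Eliminate σ: μ = (z₂·x₁ − z₁·x₂)/(z₂ − z₁) = (0.9542·4.8 − (-1.175)·27)/2.129 = 17.051.
Then σ = (x₂ − x₁)/(z₂ − z₁) = (27 − 4.8)/2.129 = 10.427.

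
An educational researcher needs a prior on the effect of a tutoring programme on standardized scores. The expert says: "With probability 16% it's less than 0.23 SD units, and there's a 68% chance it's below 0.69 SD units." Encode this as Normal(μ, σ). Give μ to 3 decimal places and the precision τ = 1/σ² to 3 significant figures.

The p-quantile of Normal(μ,σ) is μ + z_p·σ, with z_{0.16} = -0.9945 and z_{0.68} = 0.4677.
Eliminate σ: μ = (z₂·x₁ − z₁·x₂)/(z₂ − z₁) = (0.4677·0.23 − (-0.9945)·0.69)/1.462 = 0.543.
Then σ = (x₂ − x₁)/(z₂ − z₁) = (0.69 − 0.23)/1.462 = 0.315.
Precision τ = 1/σ² = 1/0.3146² = 10.1.

μ = 0.543, τ = 10.1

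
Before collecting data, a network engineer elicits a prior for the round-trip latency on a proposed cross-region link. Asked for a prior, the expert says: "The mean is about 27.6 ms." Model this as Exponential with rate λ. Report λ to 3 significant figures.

λ ≈ 0.0362

Exponential mean = 1/λ, so λ = 1/27.6 = 0.0362.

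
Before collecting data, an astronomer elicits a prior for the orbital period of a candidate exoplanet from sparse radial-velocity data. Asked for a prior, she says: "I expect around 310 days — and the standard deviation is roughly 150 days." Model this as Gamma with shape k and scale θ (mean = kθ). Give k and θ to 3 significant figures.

For Gamma(k, scale θ): mean = kθ, variance = kθ², so CV = 1/√k.
CV = SD/mean = 150/310 = 0.4839, hence k = 1/CV² = 4.27.
Then θ = mean/k = 310/4.27 = 72.6.

k ≈ 4.27, θ ≈ 72.6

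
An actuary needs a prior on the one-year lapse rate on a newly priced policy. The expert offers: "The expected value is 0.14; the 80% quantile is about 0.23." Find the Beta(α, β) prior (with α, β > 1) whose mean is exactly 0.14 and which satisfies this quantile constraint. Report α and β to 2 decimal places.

α ≈ 1.02, β ≈ 6.24

With mean 0.14 fixed, write α = 0.14s, β = 0.86s where s = α+β.
Need P(θ < 0.23) = 0.8 under Beta(0.14s, 0.86s). Normal approximation: (q−m)/√(m(1−m)/s) ≈ z_{0.8} = 0.842, so s ≈ 0.14·0.86·(0.842)²/(0.23−0.14)² = 10.5.
At s = 10.5: P(θ<0.23) ≈ 0.823. Adjusting to match 0.8 gives s ≈ 7.25.
So α = 0.14·7.25 ≈ 1.02, β = 0.86·7.25 ≈ 6.24.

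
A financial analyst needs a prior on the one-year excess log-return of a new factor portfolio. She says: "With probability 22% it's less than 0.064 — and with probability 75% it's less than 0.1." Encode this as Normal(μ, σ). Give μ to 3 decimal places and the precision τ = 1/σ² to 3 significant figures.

For Normal(μ,σ), the p-quantile is μ + z_p·σ. Here z_{0.22} = -0.7722, z_{0.75} = 0.6745.
So 0.064 = μ − 0.7722σ and 0.1 = μ + 0.6745σ.
Subtracting: σ = (0.1 − 0.064)/(0.6745 − (-0.7722)) = 0.025.
Then μ = 0.064 − (-0.7722)·0.025 = 0.083.
Precision τ = 1/σ² = 1/0.02488² = 1610.

μ = 0.083, τ = 1610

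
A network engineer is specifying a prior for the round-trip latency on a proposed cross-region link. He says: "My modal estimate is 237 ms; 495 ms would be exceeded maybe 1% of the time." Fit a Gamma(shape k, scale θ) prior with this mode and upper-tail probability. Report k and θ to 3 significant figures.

k ≈ 9.98, θ ≈ 26.4

Gamma(k,θ) with k>1 has mode (k−1)θ, so θ = 237/(k−1).
Need P(X < 495) = 0.99 with θ tied to k this way. Start at k = 2, θ = 237: P(X<495) ≈ 0.617.
Too low — raise k to concentrate. Iterating converges to k ≈ 9.98.
Then θ = 237/(9.98−1) ≈ 26.4.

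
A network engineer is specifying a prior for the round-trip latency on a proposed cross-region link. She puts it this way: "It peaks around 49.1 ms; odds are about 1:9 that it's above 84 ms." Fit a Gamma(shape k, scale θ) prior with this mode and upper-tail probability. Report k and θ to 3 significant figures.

k ≈ 7.57, θ ≈ 7.47

Gamma(k,θ) with k>1 has mode (k−1)θ, so θ = 49.1/(k−1).
Need P(X < 84) = 0.9 with θ tied to k this way. Start at k = 2, θ = 49.1: P(X<84) ≈ 0.510.
Too low — raise k to concentrate. Iterating converges to k ≈ 7.57.
Then θ = 49.1/(7.57−1) ≈ 7.47.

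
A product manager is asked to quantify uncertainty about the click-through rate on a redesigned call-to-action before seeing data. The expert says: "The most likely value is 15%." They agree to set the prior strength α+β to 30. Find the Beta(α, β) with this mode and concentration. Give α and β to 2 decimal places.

For α,β > 1 the Beta mode is (α−1)/(α+β−2). With α+β = 30, the mode is (α−1)/28.
Set (α−1)/28 = 0.15 → α = 1 + 0.15·28 = 5.20.
β = 30 − α = 24.80.

α = 5.20, β = 24.80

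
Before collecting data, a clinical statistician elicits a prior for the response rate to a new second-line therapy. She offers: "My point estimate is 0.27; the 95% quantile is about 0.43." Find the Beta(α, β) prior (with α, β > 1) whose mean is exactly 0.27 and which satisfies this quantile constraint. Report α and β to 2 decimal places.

α ≈ 6.22, β ≈ 16.83

With mean 0.27 fixed, write α = 0.27s, β = 0.73s where s = α+β.
Need P(θ < 0.43) = 0.95 under Beta(0.27s, 0.73s). Normal approximation: (q−m)/√(m(1−m)/s) ≈ z_{0.95} = 1.64, so s ≈ 0.27·0.73·(1.64)²/(0.43−0.27)² = 20.8.
At s = 20.8: P(θ<0.43) ≈ 0.942. Adjusting to match 0.95 gives s ≈ 23.05.
So α = 0.27·23.05 ≈ 6.22, β = 0.73·23.05 ≈ 16.83.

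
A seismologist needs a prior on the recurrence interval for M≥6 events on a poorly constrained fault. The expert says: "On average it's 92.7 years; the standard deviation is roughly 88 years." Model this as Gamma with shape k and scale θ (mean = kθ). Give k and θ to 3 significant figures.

k ≈ 1.11, θ ≈ 83.5

For Gamma(k, scale θ): mean = kθ, variance = kθ², so CV = 1/√k.
CV = SD/mean = 88/92.7 = 0.9493, hence k = 1/CV² = 1.11.
Then θ = mean/k = 92.7/1.11 = 83.5.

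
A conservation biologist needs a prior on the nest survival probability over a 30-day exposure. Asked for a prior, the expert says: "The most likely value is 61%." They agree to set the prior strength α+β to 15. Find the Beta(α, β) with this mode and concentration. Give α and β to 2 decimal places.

For α,β > 1 the Beta mode is (α−1)/(α+β−2). With α+β = 15, the mode is (α−1)/13.
Set (α−1)/13 = 0.61 → α = 1 + 0.61·13 = 8.93.
β = 15 − α = 6.07.

α = 8.93, β = 6.07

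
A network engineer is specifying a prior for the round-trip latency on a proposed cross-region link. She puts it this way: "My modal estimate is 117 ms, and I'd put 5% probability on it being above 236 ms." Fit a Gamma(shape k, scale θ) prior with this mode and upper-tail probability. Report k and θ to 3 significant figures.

k ≈ 6.63, θ ≈ 20.8

Gamma(k,θ) with k>1 has mode (k−1)θ, so θ = 117/(k−1).
Need P(X < 236) = 0.95 with θ tied to k this way. Start at k = 2, θ = 117: P(X<236) ≈ 0.599.
Too low — raise k to concentrate. Iterating converges to k ≈ 6.63.
Then θ = 117/(6.63−1) ≈ 20.8.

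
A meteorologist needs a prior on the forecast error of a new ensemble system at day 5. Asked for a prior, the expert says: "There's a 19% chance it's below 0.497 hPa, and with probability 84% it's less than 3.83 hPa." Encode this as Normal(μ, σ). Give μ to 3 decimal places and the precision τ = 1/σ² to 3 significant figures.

μ = 2.060, τ = 0.316

For Normal(μ,σ), the p-quantile is μ + z_p·σ. Here z_{0.19} = -0.8779, z_{0.84} = 0.9945.
So 0.497 = μ − 0.8779σ and 3.83 = μ + 0.9945σ.
Subtracting: σ = (3.83 − 0.497)/(0.9945 − (-0.8779)) = 1.780.
Then μ = 0.497 − (-0.8779)·1.780 = 2.060.
Precision τ = 1/σ² = 1/1.78² = 0.316.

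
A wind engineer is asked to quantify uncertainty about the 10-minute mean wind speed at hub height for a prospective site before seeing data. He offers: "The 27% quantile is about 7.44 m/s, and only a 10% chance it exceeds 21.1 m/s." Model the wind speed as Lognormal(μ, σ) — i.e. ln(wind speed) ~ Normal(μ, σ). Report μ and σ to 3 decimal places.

If T ~ Lognormal(μ,σ) then ln T ~ Normal(μ,σ), so the p-quantile of ln T is μ + z_p·σ.
ln(7.44) = 2.007 and ln(21.1) = 3.049; z_{0.27} = -0.6128, z_{0.9} = 1.282.
σ = (3.049 − 2.007)/(1.282 − (-0.6128)) = 0.550.
μ = 2.007 − (-0.6128)·0.550 = 2.344.

μ ≈ 2.344, σ ≈ 0.550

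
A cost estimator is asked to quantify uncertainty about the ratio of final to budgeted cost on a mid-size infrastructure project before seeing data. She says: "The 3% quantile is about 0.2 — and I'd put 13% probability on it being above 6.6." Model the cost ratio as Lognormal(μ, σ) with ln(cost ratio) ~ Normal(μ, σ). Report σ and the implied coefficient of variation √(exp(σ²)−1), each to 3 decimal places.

σ ≈ 1.163, CV ≈ 1.693

If T ~ Lognormal(μ,σ) then ln T ~ Normal(μ,σ), so the p-quantile of ln T is μ + z_p·σ.
ln(0.2) = -1.609 and ln(6.6) = 1.887; z_{0.03} = -1.881, z_{0.87} = 1.126.
σ = (1.887 − -1.609)/(1.126 − (-1.881)) = 1.163.
μ = -1.609 − (-1.881)·1.163 = 0.577.
CV = √(exp(σ²)−1) = √(exp(1.3519)−1) = 1.693.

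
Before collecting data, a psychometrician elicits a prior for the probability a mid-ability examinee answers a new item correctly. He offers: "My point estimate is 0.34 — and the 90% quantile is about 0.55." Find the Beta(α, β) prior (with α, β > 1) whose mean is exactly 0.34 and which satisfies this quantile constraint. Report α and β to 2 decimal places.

α ≈ 2.93, β ≈ 5.69

With mean 0.34 fixed, write α = 0.34s, β = 0.66s where s = α+β.
Need P(θ < 0.55) = 0.9 under Beta(0.34s, 0.66s). Normal approximation: (q−m)/√(m(1−m)/s) ≈ z_{0.9} = 1.28, so s ≈ 0.34·0.66·(1.28)²/(0.55−0.34)² = 8.4.
At s = 8.4: P(θ<0.55) ≈ 0.897. Adjusting to match 0.9 gives s ≈ 8.63.
So α = 0.34·8.63 ≈ 2.93, β = 0.66·8.63 ≈ 5.69.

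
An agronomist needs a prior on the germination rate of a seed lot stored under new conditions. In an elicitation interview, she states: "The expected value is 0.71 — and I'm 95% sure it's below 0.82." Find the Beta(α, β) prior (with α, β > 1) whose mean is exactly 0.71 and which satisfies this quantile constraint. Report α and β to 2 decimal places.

α ≈ 28.63, β ≈ 11.69

With mean 0.71 fixed, write α = 0.71s, β = 0.29s where s = α+β.
Need P(θ < 0.82) = 0.95 under Beta(0.71s, 0.29s). Normal approximation: (q−m)/√(m(1−m)/s) ≈ z_{0.95} = 1.64, so s ≈ 0.71·0.29·(1.64)²/(0.82−0.71)² = 46.0.
At s = 46.0: P(θ<0.82) ≈ 0.961. Adjusting to match 0.95 gives s ≈ 40.32.
So α = 0.71·40.32 ≈ 28.63, β = 0.29·40.32 ≈ 11.69.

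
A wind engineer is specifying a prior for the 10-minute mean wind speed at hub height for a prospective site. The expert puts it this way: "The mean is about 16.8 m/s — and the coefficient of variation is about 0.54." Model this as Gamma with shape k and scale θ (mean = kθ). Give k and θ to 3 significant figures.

k ≈ 3.43, θ ≈ 4.9

For Gamma(k, scale θ): mean = kθ, variance = kθ², so CV = 1/√k.
CV = 0.54, hence k = 1/CV² = 3.43.
Then θ = mean/k = 16.8/3.43 = 4.9.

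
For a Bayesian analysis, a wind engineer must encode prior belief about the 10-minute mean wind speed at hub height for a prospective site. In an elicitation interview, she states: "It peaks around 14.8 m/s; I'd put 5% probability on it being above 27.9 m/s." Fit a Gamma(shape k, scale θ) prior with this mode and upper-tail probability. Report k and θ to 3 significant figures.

Gamma(k,θ) with k>1 has mode (k−1)θ, so θ = 14.8/(k−1).
Need P(X < 27.9) = 0.95 with θ tied to k this way. Start at k = 2, θ = 14.8: P(X<27.9) ≈ 0.562.
Too low — raise k to concentrate. Iterating converges to k ≈ 7.92.
Then θ = 14.8/(7.92−1) ≈ 2.14.

k ≈ 7.92, θ ≈ 2.14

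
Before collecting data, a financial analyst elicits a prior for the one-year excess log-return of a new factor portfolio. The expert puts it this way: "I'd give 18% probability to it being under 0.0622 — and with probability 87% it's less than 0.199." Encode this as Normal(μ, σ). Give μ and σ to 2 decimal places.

For Normal(μ,σ), the p-quantile is μ + z_p·σ. Here z_{0.18} = -0.9154, z_{0.87} = 1.126.
So 0.0622 = μ − 0.9154σ and 0.199 = μ + 1.126σ.
Subtracting: σ = (0.199 − 0.0622)/(1.126 − (-0.9154)) = 0.07.
Then μ = 0.0622 − (-0.9154)·0.07 = 0.12.

μ = 0.12, σ = 0.07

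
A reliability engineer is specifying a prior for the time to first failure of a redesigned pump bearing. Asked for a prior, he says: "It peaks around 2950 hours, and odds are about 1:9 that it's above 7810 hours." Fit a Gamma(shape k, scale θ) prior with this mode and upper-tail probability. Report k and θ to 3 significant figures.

k ≈ 3.02, θ ≈ 1460

Gamma(k,θ) with k>1 has mode (k−1)θ, so θ = 2950/(k−1).
Need P(X < 7810) = 0.9 with θ tied to k this way. Start at k = 2, θ = 2950: P(X<7810) ≈ 0.742.
Too low — raise k to concentrate. Iterating converges to k ≈ 3.02.
Then θ = 2950/(3.02−1) ≈ 1460.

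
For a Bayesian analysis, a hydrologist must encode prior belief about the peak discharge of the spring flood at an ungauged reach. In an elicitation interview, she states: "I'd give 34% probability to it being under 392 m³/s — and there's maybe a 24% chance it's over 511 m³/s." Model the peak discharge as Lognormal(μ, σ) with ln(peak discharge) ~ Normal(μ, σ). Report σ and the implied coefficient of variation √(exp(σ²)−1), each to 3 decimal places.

σ ≈ 0.237, CV ≈ 0.240

If T ~ Lognormal(μ,σ) then ln T ~ Normal(μ,σ), so the p-quantile of ln T is μ + z_p·σ.
ln(392) = 5.971 and ln(511) = 6.236; z_{0.34} = -0.4125, z_{0.76} = 0.7063.
σ = (6.236 − 5.971)/(0.7063 − (-0.4125)) = 0.237.
μ = 5.971 − (-0.4125)·0.237 = 6.069.
CV = √(exp(σ²)−1) = √(exp(0.0562)−1) = 0.240.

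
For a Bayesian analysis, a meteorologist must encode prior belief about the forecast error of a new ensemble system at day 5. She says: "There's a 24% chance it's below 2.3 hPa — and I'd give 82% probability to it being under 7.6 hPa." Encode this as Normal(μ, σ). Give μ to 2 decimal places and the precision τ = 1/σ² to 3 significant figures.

For Normal(μ,σ), the p-quantile is μ + z_p·σ. Here z_{0.24} = -0.7063, z_{0.82} = 0.9154.
So 2.3 = μ − 0.7063σ and 7.6 = μ + 0.9154σ.
Subtracting: σ = (7.6 − 2.3)/(0.9154 − (-0.7063)) = 3.27.
Then μ = 2.3 − (-0.7063)·3.27 = 4.61.
Precision τ = 1/σ² = 1/3.268² = 0.0936.

μ = 4.61, τ = 0.0936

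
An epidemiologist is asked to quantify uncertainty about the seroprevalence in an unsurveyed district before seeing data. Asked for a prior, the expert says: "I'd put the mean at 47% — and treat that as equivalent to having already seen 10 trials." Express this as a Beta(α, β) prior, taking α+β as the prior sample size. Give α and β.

α = 4.7, β = 5.3

Under the effective-sample-size interpretation, Beta(α, β) has prior mean α/(α+β) and prior sample size α+β.
So α+β = 10 and α/(α+β) = 0.47, giving α = 0.47·10 = 4.7 and β = 10 − 4.7 = 5.3.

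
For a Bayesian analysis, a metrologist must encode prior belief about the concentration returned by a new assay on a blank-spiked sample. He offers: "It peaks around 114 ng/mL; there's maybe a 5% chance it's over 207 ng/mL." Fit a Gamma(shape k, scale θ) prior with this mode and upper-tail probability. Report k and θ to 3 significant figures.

k ≈ 8.83, θ ≈ 14.6

Gamma(k,θ) with k>1 has mode (k−1)θ, so θ = 114/(k−1).
Need P(X < 207) = 0.95 with θ tied to k this way. Start at k = 2, θ = 114: P(X<207) ≈ 0.542.
Too low — raise k to concentrate. Iterating converges to k ≈ 8.83.
Then θ = 114/(8.83−1) ≈ 14.6.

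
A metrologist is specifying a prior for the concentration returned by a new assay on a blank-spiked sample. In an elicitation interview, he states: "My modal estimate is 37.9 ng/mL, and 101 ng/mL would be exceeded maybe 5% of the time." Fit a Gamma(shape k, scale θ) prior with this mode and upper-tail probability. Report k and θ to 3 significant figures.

Gamma(k,θ) with k>1 has mode (k−1)θ, so θ = 37.9/(k−1).
Need P(X < 101) = 0.95 with θ tied to k this way. Start at k = 2, θ = 37.9: P(X<101) ≈ 0.745.
Too low — raise k to concentrate. Iterating converges to k ≈ 3.8.
Then θ = 37.9/(3.8−1) ≈ 13.5.

k ≈ 3.8, θ ≈ 13.5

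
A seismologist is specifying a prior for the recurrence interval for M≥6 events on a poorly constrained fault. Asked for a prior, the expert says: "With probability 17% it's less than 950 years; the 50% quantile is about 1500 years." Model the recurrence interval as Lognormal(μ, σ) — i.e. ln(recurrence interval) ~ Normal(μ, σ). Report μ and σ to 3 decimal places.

μ ≈ 7.313, σ ≈ 0.479

If T ~ Lognormal(μ,σ) then ln T ~ Normal(μ,σ), so the p-quantile of ln T is μ + z_p·σ.
ln(950) = 6.856 and ln(1500) = 7.313; z_{0.17} = -0.9542, z_{0.5} = 0.
σ = (7.313 − 6.856)/(0 − (-0.9542)) = 0.479.
μ = 6.856 − (-0.9542)·0.479 = 7.313.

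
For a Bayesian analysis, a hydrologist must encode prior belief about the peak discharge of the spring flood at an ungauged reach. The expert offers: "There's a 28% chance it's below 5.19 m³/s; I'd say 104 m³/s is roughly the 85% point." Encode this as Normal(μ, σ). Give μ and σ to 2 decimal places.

μ = 40.76, σ = 61.02

The p-quantile of Normal(μ,σ) is μ + z_p·σ, with z_{0.28} = -0.5828 and z_{0.85} = 1.036.
Eliminate σ: μ = (z₂·x₁ − z₁·x₂)/(z₂ − z₁) = (1.036·5.19 − (-0.5828)·104)/1.619 = 40.76.
Then σ = (x₂ − x₁)/(z₂ − z₁) = (104 − 5.19)/1.619 = 61.02.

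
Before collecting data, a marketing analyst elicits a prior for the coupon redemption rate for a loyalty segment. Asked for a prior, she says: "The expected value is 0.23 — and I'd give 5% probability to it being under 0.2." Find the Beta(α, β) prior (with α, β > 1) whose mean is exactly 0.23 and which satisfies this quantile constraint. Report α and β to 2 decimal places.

With mean 0.23 fixed, write α = 0.23s, β = 0.77s where s = α+β.
Need P(θ < 0.2) = 0.05 under Beta(0.23s, 0.77s). Normal approximation: (q−m)/√(m(1−m)/s) ≈ z_{0.05} = -1.64, so s ≈ 0.23·0.77·(-1.64)²/(0.2−0.23)² = 532.4.
At s = 532.4: P(θ<0.2) ≈ 0.046. Adjusting to match 0.05 gives s ≈ 510.40.
So α = 0.23·510.40 ≈ 117.39, β = 0.77·510.40 ≈ 393.01.

α ≈ 117.39, β ≈ 393.01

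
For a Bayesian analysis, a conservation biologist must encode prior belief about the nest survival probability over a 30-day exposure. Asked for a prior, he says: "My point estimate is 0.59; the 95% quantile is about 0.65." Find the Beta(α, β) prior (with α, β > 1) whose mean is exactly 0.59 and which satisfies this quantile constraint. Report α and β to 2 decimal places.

With mean 0.59 fixed, write α = 0.59s, β = 0.41s where s = α+β.
Need P(θ < 0.65) = 0.95 under Beta(0.59s, 0.41s). Normal approximation: (q−m)/√(m(1−m)/s) ≈ z_{0.95} = 1.64, so s ≈ 0.59·0.41·(1.64)²/(0.65−0.59)² = 181.8.
At s = 181.8: P(θ<0.65) ≈ 0.952. Adjusting to match 0.95 gives s ≈ 177.45.
So α = 0.59·177.45 ≈ 104.70, β = 0.41·177.45 ≈ 72.76.

α ≈ 104.70, β ≈ 72.76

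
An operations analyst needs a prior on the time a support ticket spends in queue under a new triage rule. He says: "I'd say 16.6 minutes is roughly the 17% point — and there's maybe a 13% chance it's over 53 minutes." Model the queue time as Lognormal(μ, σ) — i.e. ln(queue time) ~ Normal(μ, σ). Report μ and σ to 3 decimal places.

μ ≈ 3.342, σ ≈ 0.558

If T ~ Lognormal(μ,σ) then ln T ~ Normal(μ,σ), so the p-quantile of ln T is μ + z_p·σ.
ln(16.6) = 2.809 and ln(53) = 3.97; z_{0.17} = -0.9542, z_{0.87} = 1.126.
σ = (3.97 − 2.809)/(1.126 − (-0.9542)) = 0.558.
μ = 2.809 − (-0.9542)·0.558 = 3.342.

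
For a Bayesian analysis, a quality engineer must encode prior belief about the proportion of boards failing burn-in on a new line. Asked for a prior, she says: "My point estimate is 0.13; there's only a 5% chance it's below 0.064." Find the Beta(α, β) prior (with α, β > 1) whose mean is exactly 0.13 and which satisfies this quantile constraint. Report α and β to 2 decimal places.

With mean 0.13 fixed, write α = 0.13s, β = 0.87s where s = α+β.
Need P(θ < 0.064) = 0.05 under Beta(0.13s, 0.87s). Normal approximation: (q−m)/√(m(1−m)/s) ≈ z_{0.05} = -1.64, so s ≈ 0.13·0.87·(-1.64)²/(0.064−0.13)² = 70.2.
At s = 70.2: P(θ<0.064) ≈ 0.029. Adjusting to match 0.05 gives s ≈ 54.13.
So α = 0.13·54.13 ≈ 7.04, β = 0.87·54.13 ≈ 47.09.

α ≈ 7.04, β ≈ 47.09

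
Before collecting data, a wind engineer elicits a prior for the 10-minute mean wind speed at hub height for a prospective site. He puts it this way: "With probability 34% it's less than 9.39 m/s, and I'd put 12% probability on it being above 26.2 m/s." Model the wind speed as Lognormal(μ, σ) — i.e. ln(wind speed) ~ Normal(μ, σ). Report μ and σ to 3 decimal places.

If T ~ Lognormal(μ,σ) then ln T ~ Normal(μ,σ), so the p-quantile of ln T is μ + z_p·σ.
ln(9.39) = 2.24 and ln(26.2) = 3.266; z_{0.34} = -0.4125, z_{0.88} = 1.175.
σ = (3.266 − 2.24)/(1.175 − (-0.4125)) = 0.646.
μ = 2.24 − (-0.4125)·0.646 = 2.506.

μ ≈ 2.506, σ ≈ 0.646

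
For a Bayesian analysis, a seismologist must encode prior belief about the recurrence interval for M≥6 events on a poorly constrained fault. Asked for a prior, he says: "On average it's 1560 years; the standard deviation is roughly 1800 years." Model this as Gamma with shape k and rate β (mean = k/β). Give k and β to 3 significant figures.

For Gamma(k, rate β): mean = k/β, variance = k/β², so CV = 1/√k.
CV = SD/mean = 1800/1560 = 1.154, hence k = 1/CV² = 0.751.
Then β = k/mean = 0.751/1560 = 0.000481.

k ≈ 0.751, β ≈ 0.000481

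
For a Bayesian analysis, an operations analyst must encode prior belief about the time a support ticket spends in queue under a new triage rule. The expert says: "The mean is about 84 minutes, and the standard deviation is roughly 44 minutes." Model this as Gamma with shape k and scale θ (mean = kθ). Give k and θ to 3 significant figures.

k ≈ 3.64, θ ≈ 23

For Gamma(k, scale θ): mean = kθ, variance = kθ², so CV = 1/√k.
CV = SD/mean = 44/84 = 0.5238, hence k = 1/CV² = 3.64.
Then θ = mean/k = 84/3.64 = 23.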